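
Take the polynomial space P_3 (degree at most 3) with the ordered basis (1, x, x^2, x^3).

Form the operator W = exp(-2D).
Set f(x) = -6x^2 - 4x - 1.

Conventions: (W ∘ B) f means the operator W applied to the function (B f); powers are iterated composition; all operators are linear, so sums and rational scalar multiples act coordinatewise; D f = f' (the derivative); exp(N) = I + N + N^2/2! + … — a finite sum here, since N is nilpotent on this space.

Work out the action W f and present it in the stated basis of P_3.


g(x) = -6x^2 + 20x - 17

order-1 term: 24x + 8
order-2 term: -24
the series for exp(-2D) f terminates at order 2
exp(-2D) f = -6x^2 + 20x - 17


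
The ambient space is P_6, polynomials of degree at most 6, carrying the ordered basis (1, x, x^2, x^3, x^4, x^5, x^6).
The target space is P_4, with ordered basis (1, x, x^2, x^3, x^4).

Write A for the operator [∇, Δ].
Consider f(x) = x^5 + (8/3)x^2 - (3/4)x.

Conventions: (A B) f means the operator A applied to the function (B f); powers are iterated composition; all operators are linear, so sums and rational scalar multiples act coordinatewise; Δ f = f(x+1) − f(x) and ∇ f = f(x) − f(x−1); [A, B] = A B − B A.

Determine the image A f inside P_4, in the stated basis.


Δ f = 5x^4 + 10x^3 + 10x^2 + (31/3)x + 35/12
∇ Δ f = 20x^3 + 10x + 16/3
∇ f = 5x^4 - 10x^3 + 10x^2 + (1/3)x - 29/12
Δ ∇ f = 20x^3 + 10x + 16/3
[∇, Δ] f = 0

g(x) = 0


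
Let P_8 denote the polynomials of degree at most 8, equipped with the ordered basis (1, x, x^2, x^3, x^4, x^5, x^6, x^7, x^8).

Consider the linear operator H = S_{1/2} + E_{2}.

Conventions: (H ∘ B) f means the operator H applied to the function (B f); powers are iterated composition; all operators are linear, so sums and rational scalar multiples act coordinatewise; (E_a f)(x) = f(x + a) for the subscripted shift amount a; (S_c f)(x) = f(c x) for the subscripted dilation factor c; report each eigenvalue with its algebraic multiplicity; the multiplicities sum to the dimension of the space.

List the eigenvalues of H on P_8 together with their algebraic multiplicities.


λ = 257/256 (multiplicity 1), λ = 129/128 (multiplicity 1), λ = 65/64 (multiplicity 1), λ = 33/32 (multiplicity 1), λ = 17/16 (multiplicity 1), λ = 9/8 (multiplicity 1), λ = 5/4 (multiplicity 1), λ = 3/2 (multiplicity 1), λ = 2 (multiplicity 1)

image of 1: 2
image of x: (3/2)x + 2
image of x^2: (5/4)x^2 + 4x + 4
image of x^3: (9/8)x^3 + 6x^2 + 12x + 8
image of x^4: (17/16)x^4 + 8x^3 + 24x^2 + 32x + 16
image of x^5: (33/32)x^5 + 10x^4 + 40x^3 + 80x^2 + 80x + 32
image of x^6: (65/64)x^6 + 12x^5 + 60x^4 + 160x^3 + 240x^2 + 192x + 64
image of x^7: (129/128)x^7 + 14x^6 + 84x^5 + 280x^4 + 560x^3 + 672x^2 + 448x + 128
image of x^8: (257/256)x^8 + 16x^7 + 112x^6 + 448x^5 + 1120x^4 + 1792x^3 + 1792x^2 + 1024x + 256
the matrix is upper triangular; its diagonal is (2, 3/2, 5/4, 9/8, 17/16, 33/32, 65/64, 129/128, 257/256)
for a triangular matrix the eigenvalues are the diagonal entries, with algebraic multiplicity their repetition count


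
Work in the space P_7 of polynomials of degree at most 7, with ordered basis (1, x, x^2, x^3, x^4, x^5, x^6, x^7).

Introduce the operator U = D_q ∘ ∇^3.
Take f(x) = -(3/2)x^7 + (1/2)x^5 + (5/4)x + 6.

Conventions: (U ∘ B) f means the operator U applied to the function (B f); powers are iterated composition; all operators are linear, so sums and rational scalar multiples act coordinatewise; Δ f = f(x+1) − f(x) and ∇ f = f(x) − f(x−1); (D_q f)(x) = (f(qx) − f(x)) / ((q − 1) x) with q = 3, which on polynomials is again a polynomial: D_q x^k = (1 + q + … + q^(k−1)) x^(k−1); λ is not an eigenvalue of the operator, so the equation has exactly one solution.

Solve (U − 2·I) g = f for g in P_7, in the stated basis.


g(x) = (3/4)x^7 - (1/4)x^5 + 3150x^3 - (12285/2)x^2 + (37555/8)x - 1398

write g with unknown coordinates in the stated basis and equate coefficients in (U − 2·I) g = f
solving from the highest basis element down gives g = (3/4)x^7 - (1/4)x^5 + 3150x^3 - (12285/2)x^2 + (37555/8)x - 1398
check: U g = 6300x^3 - 12285x^2 + 9390x - 2790
so U g − 2·g = -(3/2)x^7 + (1/2)x^5 + (5/4)x + 6 = f ✓


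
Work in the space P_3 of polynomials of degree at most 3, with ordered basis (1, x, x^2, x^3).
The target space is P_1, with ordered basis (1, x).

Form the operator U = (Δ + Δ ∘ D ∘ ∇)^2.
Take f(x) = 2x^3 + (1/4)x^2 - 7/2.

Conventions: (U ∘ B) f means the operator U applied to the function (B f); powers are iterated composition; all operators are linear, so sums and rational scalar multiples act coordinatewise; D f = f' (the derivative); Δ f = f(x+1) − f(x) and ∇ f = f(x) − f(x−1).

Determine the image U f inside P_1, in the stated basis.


Δ f = 6x^2 + (13/2)x + 9/4
∇ f = 6x^2 - (11/2)x + 7/4
D ∇ f = 12x - 11/2
Δ D ∇ f = 12
(Δ + Δ ∘ D ∘ ∇) f = 6x^2 + (13/2)x + 57/4
Δ (Δ + Δ ∘ D ∘ ∇) f = 12x + 25/2
∇ (Δ + Δ ∘ D ∘ ∇) f = 12x + 1/2
D ∇ (Δ + Δ ∘ D ∘ ∇) f = 12
Δ D ∇ (Δ + Δ ∘ D ∘ ∇) f = 0
(Δ + Δ ∘ D ∘ ∇) (Δ + Δ ∘ D ∘ ∇) f = 12x + 25/2

the result is g(x) = 12x + 25/2


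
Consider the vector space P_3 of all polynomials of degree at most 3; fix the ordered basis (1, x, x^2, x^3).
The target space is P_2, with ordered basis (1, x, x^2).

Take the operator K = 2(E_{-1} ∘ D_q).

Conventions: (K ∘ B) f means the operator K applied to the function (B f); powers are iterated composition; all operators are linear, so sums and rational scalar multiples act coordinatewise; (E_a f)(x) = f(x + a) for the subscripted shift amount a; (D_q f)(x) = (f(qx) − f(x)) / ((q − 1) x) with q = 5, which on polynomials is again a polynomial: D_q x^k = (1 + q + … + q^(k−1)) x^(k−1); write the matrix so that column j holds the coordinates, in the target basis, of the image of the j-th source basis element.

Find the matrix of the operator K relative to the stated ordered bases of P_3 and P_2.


image of 1: 0
image of x: 2
image of x^2: 12x - 12
image of x^3: 62x^2 - 124x + 62
each image's coordinates form column j of the matrix

the matrix is [[0, 2, -12, 62]; [0, 0, 12, -124]; [0, 0, 0, 62]] (rows listed top to bottom)


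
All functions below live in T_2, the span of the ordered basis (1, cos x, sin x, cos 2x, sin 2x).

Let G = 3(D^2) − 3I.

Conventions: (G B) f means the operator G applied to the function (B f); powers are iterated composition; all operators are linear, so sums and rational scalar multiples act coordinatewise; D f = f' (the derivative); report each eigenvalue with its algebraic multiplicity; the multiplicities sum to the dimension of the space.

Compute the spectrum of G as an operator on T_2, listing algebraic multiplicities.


image of 1: -3
image of cos x: -6cos x
image of sin x: -6sin x
image of cos 2x: -15cos 2x
image of sin 2x: -15sin 2x
the matrix is diagonal; its diagonal is (-3, -6, -6, -15, -15)
for a triangular matrix the eigenvalues are the diagonal entries, with algebraic multiplicity their repetition count

λ = -15 (multiplicity 2), λ = -6 (multiplicity 2), λ = -3 (multiplicity 1)


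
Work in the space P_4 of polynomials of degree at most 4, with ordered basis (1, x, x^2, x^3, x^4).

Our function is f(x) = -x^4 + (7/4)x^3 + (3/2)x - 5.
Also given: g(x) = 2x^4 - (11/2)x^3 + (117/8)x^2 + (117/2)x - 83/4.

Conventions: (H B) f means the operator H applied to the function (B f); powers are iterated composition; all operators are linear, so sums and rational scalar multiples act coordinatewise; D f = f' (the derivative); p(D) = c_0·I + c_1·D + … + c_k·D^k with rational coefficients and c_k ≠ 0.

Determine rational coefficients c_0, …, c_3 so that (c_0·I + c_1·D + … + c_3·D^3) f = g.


c_0 = -2, c_1 = 1/2, c_2 = -1, c_3 = -3

D^0 f = -x^4 + (7/4)x^3 + (3/2)x - 5
D^1 f = -4x^3 + (21/4)x^2 + 3/2
D^2 f = -12x^2 + (21/2)x
D^3 f = -24x + 21/2
matching coefficients of g against c_0 f + c_1 Df + … from the top degree down determines the c_i
solution: c_0 = -2, c_1 = 1/2, c_2 = -1, c_3 = -3


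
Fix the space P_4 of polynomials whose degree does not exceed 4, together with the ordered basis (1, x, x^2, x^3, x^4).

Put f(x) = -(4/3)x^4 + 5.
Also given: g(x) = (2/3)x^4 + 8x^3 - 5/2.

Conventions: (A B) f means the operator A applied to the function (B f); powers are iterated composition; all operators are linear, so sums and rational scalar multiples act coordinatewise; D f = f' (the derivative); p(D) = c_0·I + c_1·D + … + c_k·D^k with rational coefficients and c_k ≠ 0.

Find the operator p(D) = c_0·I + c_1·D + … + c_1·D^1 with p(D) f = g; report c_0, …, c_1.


c_0 = -1/2, c_1 = -3/2

D^0 f = -(4/3)x^4 + 5
D^1 f = -(16/3)x^3
matching coefficients of g against c_0 f + c_1 Df + … from the top degree down determines the c_i
solution: c_0 = -1/2, c_1 = -3/2


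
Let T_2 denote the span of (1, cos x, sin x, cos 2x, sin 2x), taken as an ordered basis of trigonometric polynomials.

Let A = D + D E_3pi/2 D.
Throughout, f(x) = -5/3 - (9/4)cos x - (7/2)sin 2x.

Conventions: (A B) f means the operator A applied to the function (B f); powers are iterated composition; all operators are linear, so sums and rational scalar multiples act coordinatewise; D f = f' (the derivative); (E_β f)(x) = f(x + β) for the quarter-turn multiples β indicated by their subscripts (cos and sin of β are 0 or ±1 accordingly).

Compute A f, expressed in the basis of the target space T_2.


the result is g(x) = (9/2)sin x - 7cos 2x - 14sin 2x

D f = (9/4)sin x - 7cos 2x
D f = (9/4)sin x - 7cos 2x
E_3pi/2 D f = -(9/4)cos x + 7cos 2x
D E_3pi/2 D f = (9/4)sin x - 14sin 2x
(D + D E_3pi/2 D) f = (9/2)sin x - 7cos 2x - 14sin 2x


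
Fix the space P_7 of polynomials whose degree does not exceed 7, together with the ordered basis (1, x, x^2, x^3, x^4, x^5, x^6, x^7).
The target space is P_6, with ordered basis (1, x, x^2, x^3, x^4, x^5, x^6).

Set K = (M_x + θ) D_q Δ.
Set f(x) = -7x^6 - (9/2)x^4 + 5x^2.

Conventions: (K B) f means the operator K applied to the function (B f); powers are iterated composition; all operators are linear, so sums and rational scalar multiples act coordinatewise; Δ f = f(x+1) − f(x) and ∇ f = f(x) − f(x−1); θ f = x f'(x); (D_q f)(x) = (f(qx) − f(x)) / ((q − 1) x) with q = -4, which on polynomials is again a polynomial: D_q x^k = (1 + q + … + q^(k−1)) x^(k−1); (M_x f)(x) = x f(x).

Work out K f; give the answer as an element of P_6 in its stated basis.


Δ f = -42x^5 - 105x^4 - 158x^3 - 132x^2 - 50x - 13/2
D_q Δ f = -8610x^4 + 5355x^3 - 2054x^2 + 396x - 50
M_x D_q Δ f = -8610x^5 + 5355x^4 - 2054x^3 + 396x^2 - 50x
θ D_q Δ f = -34440x^4 + 16065x^3 - 4108x^2 + 396x
(M_x + θ) D_q Δ f = -8610x^5 - 29085x^4 + 14011x^3 - 3712x^2 + 346x

the image equals g(x) = -8610x^5 - 29085x^4 + 14011x^3 - 3712x^2 + 346x


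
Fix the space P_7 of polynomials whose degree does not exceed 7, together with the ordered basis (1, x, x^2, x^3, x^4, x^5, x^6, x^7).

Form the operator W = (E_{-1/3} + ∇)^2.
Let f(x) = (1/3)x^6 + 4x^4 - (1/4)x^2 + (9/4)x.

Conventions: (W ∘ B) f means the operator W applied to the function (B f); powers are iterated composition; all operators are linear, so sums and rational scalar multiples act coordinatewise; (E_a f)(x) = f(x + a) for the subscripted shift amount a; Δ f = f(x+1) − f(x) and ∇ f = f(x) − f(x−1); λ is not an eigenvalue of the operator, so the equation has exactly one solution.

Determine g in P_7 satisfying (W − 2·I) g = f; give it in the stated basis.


the result is g(x) = -(1/3)x^6 - (8/3)x^5 - (52/3)x^4 - (4688/81)x^3 - (4855/36)x^2 - (152099/972)x - 65941/729

write g with unknown coordinates in the stated basis and equate coefficients in (W − 2·I) g = f
solving from the highest basis element down gives g = -(1/3)x^6 - (8/3)x^5 - (52/3)x^4 - (4688/81)x^3 - (4855/36)x^2 - (152099/972)x - 65941/729
check: W g = -(1/3)x^6 - (16/3)x^5 - (92/3)x^4 - (9376/81)x^3 - (9719/36)x^2 - (302011/972)x - 131882/729
so W g − 2·g = (1/3)x^6 + 4x^4 - (1/4)x^2 + (9/4)x = f ✓


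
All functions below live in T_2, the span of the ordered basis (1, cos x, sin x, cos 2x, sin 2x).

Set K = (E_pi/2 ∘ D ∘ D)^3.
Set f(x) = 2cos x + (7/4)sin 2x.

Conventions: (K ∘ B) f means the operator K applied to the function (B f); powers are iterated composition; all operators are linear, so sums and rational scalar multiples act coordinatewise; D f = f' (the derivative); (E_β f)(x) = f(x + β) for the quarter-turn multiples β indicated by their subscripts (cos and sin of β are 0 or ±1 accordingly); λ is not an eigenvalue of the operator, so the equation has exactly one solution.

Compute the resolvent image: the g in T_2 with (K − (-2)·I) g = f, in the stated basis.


write g with unknown coordinates in the stated basis and equate coefficients in (K − (-2)·I) g = f
solving from the highest basis element down gives g = (4/5)cos x + (2/5)sin x + (7/264)sin 2x
check: K g = (2/5)cos x - (4/5)sin x + (56/33)sin 2x
so K g − (-2)·g = 2cos x + (7/4)sin 2x = f ✓

g(x) = (4/5)cos x + (2/5)sin x + (7/264)sin 2x


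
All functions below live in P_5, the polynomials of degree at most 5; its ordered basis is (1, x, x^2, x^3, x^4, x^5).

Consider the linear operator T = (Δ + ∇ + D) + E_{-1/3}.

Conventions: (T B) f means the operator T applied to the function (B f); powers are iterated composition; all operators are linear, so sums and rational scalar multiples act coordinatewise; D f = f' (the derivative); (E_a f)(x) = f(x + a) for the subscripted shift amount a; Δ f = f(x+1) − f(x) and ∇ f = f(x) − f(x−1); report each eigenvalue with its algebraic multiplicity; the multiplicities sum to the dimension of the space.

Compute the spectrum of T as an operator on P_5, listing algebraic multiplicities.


image of 1: 1
image of x: x + 8/3
image of x^2: x^2 + (16/3)x + 1/9
image of x^3: x^3 + 8x^2 + (1/3)x + 53/27
image of x^4: x^4 + (32/3)x^3 + (2/3)x^2 + (212/27)x + 1/81
image of x^5: x^5 + (40/3)x^4 + (10/9)x^3 + (530/27)x^2 + (5/81)x + 485/243
the matrix is upper triangular; its diagonal is (1, 1, 1, 1, 1, 1)
for a triangular matrix the eigenvalues are the diagonal entries, with algebraic multiplicity their repetition count

λ = 1 (multiplicity 6)


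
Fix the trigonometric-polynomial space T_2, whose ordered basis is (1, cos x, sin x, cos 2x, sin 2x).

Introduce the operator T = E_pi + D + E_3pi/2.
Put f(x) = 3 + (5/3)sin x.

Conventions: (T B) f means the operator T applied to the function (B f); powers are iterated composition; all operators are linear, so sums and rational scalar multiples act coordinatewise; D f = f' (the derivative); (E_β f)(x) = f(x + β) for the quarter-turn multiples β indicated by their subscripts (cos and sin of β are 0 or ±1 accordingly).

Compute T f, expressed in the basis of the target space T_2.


the result is g(x) = 6 - (5/3)sin x

E_pi f = 3 - (5/3)sin x
D f = (5/3)cos x
E_3pi/2 f = 3 - (5/3)cos x
(E_pi + D + E_3pi/2) f = 6 - (5/3)sin x


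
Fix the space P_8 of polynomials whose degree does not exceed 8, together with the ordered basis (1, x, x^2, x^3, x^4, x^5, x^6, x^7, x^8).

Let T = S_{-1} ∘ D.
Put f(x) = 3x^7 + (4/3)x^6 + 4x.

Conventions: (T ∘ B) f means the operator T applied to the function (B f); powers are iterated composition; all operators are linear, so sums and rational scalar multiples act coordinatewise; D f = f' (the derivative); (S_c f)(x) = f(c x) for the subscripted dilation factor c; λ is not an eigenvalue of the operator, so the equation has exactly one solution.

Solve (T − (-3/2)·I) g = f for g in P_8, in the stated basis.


the result is g(x) = 2x^7 - (76/9)x^6 - (304/9)x^5 + (3040/27)x^4 + (24320/81)x^3 - (48640/81)x^2 - (193912/243)x + 387824/729

write g with unknown coordinates in the stated basis and equate coefficients in (T − (-3/2)·I) g = f
solving from the highest basis element down gives g = 2x^7 - (76/9)x^6 - (304/9)x^5 + (3040/27)x^4 + (24320/81)x^3 - (48640/81)x^2 - (193912/243)x + 387824/729
check: T g = 14x^6 + (152/3)x^5 - (1520/9)x^4 - (12160/27)x^3 + (24320/27)x^2 + (97280/81)x - 193912/243
so T g − (-3/2)·g = 3x^7 + (4/3)x^6 + 4x = f ✓


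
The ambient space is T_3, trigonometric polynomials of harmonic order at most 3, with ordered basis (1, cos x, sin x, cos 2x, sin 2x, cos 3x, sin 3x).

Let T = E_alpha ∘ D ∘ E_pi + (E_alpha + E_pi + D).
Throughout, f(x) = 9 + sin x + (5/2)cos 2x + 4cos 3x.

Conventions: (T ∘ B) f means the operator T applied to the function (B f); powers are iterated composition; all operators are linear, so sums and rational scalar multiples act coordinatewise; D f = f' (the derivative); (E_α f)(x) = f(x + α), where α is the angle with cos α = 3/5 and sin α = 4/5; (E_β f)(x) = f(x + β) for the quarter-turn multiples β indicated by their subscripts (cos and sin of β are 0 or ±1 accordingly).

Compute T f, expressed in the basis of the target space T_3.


the image equals g(x) = 18 + (6/5)cos x + (2/5)sin x - 3cos 2x - 6sin 2x - (88/25)cos 3x - (616/25)sin 3x

E_pi f = 9 - sin x + (5/2)cos 2x - 4cos 3x
D E_pi f = -cos x - 5sin 2x + 12sin 3x
E_alpha D E_pi f = -(3/5)cos x + (4/5)sin x - (24/5)cos 2x + (7/5)sin 2x + (528/125)cos 3x - (1404/125)sin 3x
E_alpha f = 9 + (4/5)cos x + (3/5)sin x - (7/10)cos 2x - (12/5)sin 2x - (468/125)cos 3x - (176/125)sin 3x
E_pi f = 9 - sin x + (5/2)cos 2x - 4cos 3x
D f = cos x - 5sin 2x - 12sin 3x
(E_alpha + E_pi + D) f = 18 + (9/5)cos x - (2/5)sin x + (9/5)cos 2x - (37/5)sin 2x - (968/125)cos 3x - (1676/125)sin 3x
(E_alpha ∘ D ∘ E_pi + (E_alpha + E_pi + D)) f = 18 + (6/5)cos x + (2/5)sin x - 3cos 2x - 6sin 2x - (88/25)cos 3x - (616/25)sin 3x


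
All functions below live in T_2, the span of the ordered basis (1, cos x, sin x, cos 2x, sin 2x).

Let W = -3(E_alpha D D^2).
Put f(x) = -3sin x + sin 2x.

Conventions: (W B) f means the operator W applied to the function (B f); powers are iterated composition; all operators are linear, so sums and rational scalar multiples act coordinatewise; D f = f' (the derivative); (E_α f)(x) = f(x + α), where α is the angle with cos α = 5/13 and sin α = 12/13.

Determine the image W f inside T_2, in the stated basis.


D f = -3cos x + 2cos 2x
D D f = 3sin x - 4sin 2x
D D^2 f = 3cos x - 8cos 2x
E_alpha D D^2 f = (15/13)cos x - (36/13)sin x + (952/169)cos 2x + (960/169)sin 2x
(-3(E_alpha D D^2)) f = -(45/13)cos x + (108/13)sin x - (2856/169)cos 2x - (2880/169)sin 2x

the image equals g(x) = -(45/13)cos x + (108/13)sin x - (2856/169)cos 2x - (2880/169)sin 2x


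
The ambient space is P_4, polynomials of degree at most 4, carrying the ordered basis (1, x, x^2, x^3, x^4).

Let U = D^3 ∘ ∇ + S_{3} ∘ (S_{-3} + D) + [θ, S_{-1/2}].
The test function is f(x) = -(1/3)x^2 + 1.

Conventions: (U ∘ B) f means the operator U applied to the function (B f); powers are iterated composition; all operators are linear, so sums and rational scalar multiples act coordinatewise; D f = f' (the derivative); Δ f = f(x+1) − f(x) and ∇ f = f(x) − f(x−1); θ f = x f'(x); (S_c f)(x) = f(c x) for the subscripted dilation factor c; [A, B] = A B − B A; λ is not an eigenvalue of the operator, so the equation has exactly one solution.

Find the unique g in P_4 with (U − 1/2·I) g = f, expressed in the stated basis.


write g with unknown coordinates in the stated basis and equate coefficients in (U − 1/2·I) g = f
solving from the highest basis element down gives g = -(2/483)x^2 - (8/3059)x + 6134/3059
check: U g = -(54/161)x^2 - (4/3059)x + 6126/3059
so U g − 1/2·g = -(1/3)x^2 + 1 = f ✓

the image equals g(x) = -(2/483)x^2 - (8/3059)x + 6134/3059


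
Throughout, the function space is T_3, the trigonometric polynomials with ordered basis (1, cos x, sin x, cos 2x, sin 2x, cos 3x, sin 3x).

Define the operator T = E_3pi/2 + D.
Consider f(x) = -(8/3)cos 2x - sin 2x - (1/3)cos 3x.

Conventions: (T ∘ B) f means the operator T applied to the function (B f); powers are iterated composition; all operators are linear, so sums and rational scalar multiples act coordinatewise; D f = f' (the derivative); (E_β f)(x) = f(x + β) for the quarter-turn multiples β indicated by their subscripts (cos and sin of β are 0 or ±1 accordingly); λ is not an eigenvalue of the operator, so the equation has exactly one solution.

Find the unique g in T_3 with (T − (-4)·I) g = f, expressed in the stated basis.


write g with unknown coordinates in the stated basis and equate coefficients in (T − (-4)·I) g = f
solving from the highest basis element down gives g = -(6/13)cos 2x - (25/39)sin 2x - (1/24)cos 3x - (1/24)sin 3x
check: T g = -(32/39)cos 2x + (61/39)sin 2x - (1/6)cos 3x + (1/6)sin 3x
so T g − (-4)·g = -(8/3)cos 2x - sin 2x - (1/3)cos 3x = f ✓

the image equals g(x) = -(6/13)cos 2x - (25/39)sin 2x - (1/24)cos 3x - (1/24)sin 3x


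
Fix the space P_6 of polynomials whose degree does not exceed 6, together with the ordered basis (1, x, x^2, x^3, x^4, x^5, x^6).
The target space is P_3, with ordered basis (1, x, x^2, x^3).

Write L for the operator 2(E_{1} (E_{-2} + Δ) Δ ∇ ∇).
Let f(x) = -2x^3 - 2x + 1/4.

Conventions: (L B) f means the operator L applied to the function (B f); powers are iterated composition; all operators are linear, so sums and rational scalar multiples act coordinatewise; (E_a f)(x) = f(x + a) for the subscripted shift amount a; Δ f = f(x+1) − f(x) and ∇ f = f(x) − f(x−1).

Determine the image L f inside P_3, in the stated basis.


the image equals g(x) = -24

∇ f = -6x^2 + 6x - 4
∇ ∇ f = -12x + 12
Δ ∇ ∇ f = -12
E_{-2} (Δ ∇ ∇) f = -12
Δ (Δ ∇ ∇) f = 0
(E_{-2} + Δ) (Δ ∇ ∇) f = -12
E_{1} (E_{-2} + Δ) (Δ ∇ ∇) f = -12
(2(E_{1} (E_{-2} + Δ) Δ ∇ ∇)) f = -24


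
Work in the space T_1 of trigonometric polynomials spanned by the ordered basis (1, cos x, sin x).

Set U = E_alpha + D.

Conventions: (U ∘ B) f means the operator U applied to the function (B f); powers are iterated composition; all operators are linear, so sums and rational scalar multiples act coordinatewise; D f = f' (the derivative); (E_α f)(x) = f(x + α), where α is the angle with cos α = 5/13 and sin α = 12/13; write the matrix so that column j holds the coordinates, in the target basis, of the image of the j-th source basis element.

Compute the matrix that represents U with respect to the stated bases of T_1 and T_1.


the matrix is [[1, 0, 0]; [0, 5/13, 25/13]; [0, -25/13, 5/13]] (rows listed top to bottom)

image of 1: 1
image of cos x: (5/13)cos x - (25/13)sin x
image of sin x: (25/13)cos x + (5/13)sin x
each image's coordinates form column j of the matrix


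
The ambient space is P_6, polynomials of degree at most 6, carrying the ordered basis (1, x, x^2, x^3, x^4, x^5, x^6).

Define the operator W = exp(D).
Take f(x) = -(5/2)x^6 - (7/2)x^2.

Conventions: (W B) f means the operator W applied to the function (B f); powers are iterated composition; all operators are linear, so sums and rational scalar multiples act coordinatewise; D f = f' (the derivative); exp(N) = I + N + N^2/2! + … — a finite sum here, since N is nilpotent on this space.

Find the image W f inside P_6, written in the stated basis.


order-1 term: -15x^5 - 7x
order-2 term: -(75/2)x^4 - 7/2
order-3 term: -50x^3
order-4 term: -(75/2)x^2
order-5 term: -15x
order-6 term: -5/2
the series for exp(D) f terminates at order 6
exp(D) f = -(5/2)x^6 - 15x^5 - (75/2)x^4 - 50x^3 - 41x^2 - 22x - 6

the image equals g(x) = -(5/2)x^6 - 15x^5 - (75/2)x^4 - 50x^3 - 41x^2 - 22x - 6


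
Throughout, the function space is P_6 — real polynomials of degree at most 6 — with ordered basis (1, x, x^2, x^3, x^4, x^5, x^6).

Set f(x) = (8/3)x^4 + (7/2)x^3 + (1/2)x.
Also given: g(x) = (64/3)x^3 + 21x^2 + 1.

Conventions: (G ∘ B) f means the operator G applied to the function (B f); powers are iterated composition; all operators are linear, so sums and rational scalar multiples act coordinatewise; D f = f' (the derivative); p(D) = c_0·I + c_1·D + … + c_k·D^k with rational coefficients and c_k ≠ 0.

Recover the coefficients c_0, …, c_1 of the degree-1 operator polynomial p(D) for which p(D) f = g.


D^0 f = (8/3)x^4 + (7/2)x^3 + (1/2)x
D^1 f = (32/3)x^3 + (21/2)x^2 + 1/2
matching coefficients of g against c_0 f + c_1 Df + … from the top degree down determines the c_i
solution: c_0 = 0, c_1 = 2

p(D) = 2·D, i.e. c_0 = 0, c_1 = 2


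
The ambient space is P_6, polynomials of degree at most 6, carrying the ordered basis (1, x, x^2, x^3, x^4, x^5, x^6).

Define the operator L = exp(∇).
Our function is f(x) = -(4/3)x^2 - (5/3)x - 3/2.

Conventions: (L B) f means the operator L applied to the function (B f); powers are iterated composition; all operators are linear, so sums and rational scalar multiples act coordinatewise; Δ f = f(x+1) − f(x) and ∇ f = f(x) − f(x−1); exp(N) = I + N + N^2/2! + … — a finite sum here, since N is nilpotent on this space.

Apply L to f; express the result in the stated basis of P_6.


the image equals g(x) = -(4/3)x^2 - (13/3)x - 19/6

order-1 term: -(8/3)x - 1/3
order-2 term: -4/3
the series for exp(∇) f terminates at order 2
exp(∇) f = -(4/3)x^2 - (13/3)x - 19/6


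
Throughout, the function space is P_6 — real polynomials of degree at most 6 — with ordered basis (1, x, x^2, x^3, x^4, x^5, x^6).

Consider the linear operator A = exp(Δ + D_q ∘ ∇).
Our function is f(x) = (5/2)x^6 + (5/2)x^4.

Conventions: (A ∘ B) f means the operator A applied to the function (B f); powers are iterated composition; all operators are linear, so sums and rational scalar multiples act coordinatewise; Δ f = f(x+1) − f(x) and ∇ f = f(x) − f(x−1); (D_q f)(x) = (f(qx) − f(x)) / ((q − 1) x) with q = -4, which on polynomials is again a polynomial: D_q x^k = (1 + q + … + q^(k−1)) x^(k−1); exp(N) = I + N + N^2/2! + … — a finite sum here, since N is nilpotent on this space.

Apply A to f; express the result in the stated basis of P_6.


order-1 term: 15x^5 + (6225/2)x^4 + (3945/2)x^3 + (1665/2)x^2 + (365/2)x + 30
order-2 term: (75/2)x^4 + (8775/2)x^3 + (369285/4)x^2 + 28965x + 28475/4
order-3 term: 50x^3 + (10225/2)x^2 + (106095/2)x + 396455/4
order-4 term: (75/2)x^2 + (9925/4)x + 68285/4
order-5 term: 15x + 2075/4
order-6 term: 5/2
the series for exp(Δ + D_q ∘ ∇) f terminates at order 6
exp(Δ + D_q ∘ ∇) f = (5/2)x^6 + 15x^5 + (6305/2)x^4 + 6410x^3 + (393215/4)x^2 + (338765/4)x + 123855

g(x) = (5/2)x^6 + 15x^5 + (6305/2)x^4 + 6410x^3 + (393215/4)x^2 + (338765/4)x + 123855


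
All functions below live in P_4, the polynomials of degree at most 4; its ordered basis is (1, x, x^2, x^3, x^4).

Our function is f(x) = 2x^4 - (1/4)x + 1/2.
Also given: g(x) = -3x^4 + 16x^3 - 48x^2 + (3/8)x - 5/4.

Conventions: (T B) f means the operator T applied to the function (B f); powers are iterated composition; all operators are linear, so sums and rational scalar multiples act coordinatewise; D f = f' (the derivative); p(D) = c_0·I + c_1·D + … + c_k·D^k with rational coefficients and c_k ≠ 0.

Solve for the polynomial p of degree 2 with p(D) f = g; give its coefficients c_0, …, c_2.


c_0 = -3/2, c_1 = 2, c_2 = -2

D^0 f = 2x^4 - (1/4)x + 1/2
D^1 f = 8x^3 - 1/4
D^2 f = 24x^2
matching coefficients of g against c_0 f + c_1 Df + … from the top degree down determines the c_i
solution: c_0 = -3/2, c_1 = 2, c_2 = -2


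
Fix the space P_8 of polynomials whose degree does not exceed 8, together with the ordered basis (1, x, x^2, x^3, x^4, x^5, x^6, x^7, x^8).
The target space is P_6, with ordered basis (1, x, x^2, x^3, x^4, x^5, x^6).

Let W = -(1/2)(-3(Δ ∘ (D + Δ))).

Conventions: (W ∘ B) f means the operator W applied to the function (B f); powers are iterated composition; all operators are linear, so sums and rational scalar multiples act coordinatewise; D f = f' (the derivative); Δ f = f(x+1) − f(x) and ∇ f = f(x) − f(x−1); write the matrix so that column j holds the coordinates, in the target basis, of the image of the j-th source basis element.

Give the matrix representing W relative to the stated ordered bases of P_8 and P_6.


image of 1: 0
image of x: 0
image of x^2: 6
image of x^3: 18x + 27/2
image of x^4: 36x^2 + 54x + 27
image of x^5: 60x^3 + 135x^2 + 135x + 105/2
image of x^6: 90x^4 + 270x^3 + 405x^2 + 315x + 102
image of x^7: 126x^5 + (945/2)x^4 + 945x^3 + (2205/2)x^2 + 714x + 399/2
image of x^8: 168x^6 + 756x^5 + 1890x^4 + 2940x^3 + 2856x^2 + 1596x + 393
each image's coordinates form column j of the matrix

the matrix is [[0, 0, 6, 27/2, 27, 105/2, 102, 399/2, 393]; [0, 0, 0, 18, 54, 135, 315, 714, 1596]; [0, 0, 0, 0, 36, 135, 405, 2205/2, 2856]; [0, 0, 0, 0, 0, 60, 270, 945, 2940]; [0, 0, 0, 0, 0, 0, 90, 945/2, 1890]; [0, 0, 0, 0, 0, 0, 0, 126, 756]; [0, 0, 0, 0, 0, 0, 0, 0, 168]] (rows listed top to bottom)


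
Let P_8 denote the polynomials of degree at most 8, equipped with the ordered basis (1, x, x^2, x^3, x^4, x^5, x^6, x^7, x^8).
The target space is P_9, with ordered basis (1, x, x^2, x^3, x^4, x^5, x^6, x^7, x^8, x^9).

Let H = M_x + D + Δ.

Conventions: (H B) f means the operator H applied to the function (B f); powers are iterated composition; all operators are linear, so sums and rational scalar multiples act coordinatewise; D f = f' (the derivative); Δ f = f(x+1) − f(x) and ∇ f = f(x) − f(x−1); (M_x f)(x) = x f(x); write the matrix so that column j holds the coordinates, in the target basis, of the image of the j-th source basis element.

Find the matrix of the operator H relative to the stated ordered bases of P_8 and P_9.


the matrix is [[0, 2, 1, 1, 1, 1, 1, 1, 1]; [1, 0, 4, 3, 4, 5, 6, 7, 8]; [0, 1, 0, 6, 6, 10, 15, 21, 28]; [0, 0, 1, 0, 8, 10, 20, 35, 56]; [0, 0, 0, 1, 0, 10, 15, 35, 70]; [0, 0, 0, 0, 1, 0, 12, 21, 56]; [0, 0, 0, 0, 0, 1, 0, 14, 28]; [0, 0, 0, 0, 0, 0, 1, 0, 16]; [0, 0, 0, 0, 0, 0, 0, 1, 0]; [0, 0, 0, 0, 0, 0, 0, 0, 1]] (rows listed top to bottom)

image of 1: x
image of x: x^2 + 2
image of x^2: x^3 + 4x + 1
image of x^3: x^4 + 6x^2 + 3x + 1
image of x^4: x^5 + 8x^3 + 6x^2 + 4x + 1
image of x^5: x^6 + 10x^4 + 10x^3 + 10x^2 + 5x + 1
image of x^6: x^7 + 12x^5 + 15x^4 + 20x^3 + 15x^2 + 6x + 1
image of x^7: x^8 + 14x^6 + 21x^5 + 35x^4 + 35x^3 + 21x^2 + 7x + 1
image of x^8: x^9 + 16x^7 + 28x^6 + 56x^5 + 70x^4 + 56x^3 + 28x^2 + 8x + 1
each image's coordinates form column j of the matrix


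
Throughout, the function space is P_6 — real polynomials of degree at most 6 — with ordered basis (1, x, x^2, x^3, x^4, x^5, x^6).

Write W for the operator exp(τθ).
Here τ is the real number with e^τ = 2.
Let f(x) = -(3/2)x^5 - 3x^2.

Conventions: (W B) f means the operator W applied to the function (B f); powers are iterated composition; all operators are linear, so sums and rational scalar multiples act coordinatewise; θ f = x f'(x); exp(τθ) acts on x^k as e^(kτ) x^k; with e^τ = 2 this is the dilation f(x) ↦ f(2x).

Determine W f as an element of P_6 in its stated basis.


exp(τθ) x^k = e^(kτ) x^k; with e^τ = 2 this sends x^k to 2^k x^k
x^2 ↦ 4 x^2
x^5 ↦ 32 x^5
applying this coordinatewise to f: exp(τθ) f = -48x^5 - 12x^2

the image equals g(x) = -48x^5 - 12x^2


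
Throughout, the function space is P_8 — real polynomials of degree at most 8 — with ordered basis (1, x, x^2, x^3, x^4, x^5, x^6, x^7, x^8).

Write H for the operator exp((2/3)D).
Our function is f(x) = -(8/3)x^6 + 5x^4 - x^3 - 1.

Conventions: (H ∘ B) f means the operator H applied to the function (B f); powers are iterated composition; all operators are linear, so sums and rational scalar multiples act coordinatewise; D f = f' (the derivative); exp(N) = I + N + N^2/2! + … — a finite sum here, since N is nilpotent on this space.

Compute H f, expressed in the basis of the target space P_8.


order-1 term: -(32/3)x^5 + (40/3)x^3 - 2x^2
order-2 term: -(160/9)x^4 + (40/3)x^2 - (4/3)x
order-3 term: -(1280/81)x^3 + (160/27)x - 8/27
order-4 term: -(640/81)x^2 + 80/81
order-5 term: -(512/243)x
order-6 term: -512/2187
the series for exp((2/3)D) f terminates at order 6
exp((2/3)D) f = -(8/3)x^6 - (32/3)x^5 - (115/9)x^4 - (281/81)x^3 + (278/81)x^2 + (604/243)x - 1187/2187

the result is g(x) = -(8/3)x^6 - (32/3)x^5 - (115/9)x^4 - (281/81)x^3 + (278/81)x^2 + (604/243)x - 1187/2187


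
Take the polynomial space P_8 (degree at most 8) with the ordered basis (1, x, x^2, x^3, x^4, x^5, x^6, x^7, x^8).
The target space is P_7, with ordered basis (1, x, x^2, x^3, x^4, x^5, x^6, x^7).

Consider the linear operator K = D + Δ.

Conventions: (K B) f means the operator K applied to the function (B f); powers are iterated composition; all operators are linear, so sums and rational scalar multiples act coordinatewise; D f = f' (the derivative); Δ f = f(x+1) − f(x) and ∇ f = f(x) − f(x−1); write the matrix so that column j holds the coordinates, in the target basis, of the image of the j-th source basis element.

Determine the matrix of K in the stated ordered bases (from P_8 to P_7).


the matrix is [[0, 2, 1, 1, 1, 1, 1, 1, 1]; [0, 0, 4, 3, 4, 5, 6, 7, 8]; [0, 0, 0, 6, 6, 10, 15, 21, 28]; [0, 0, 0, 0, 8, 10, 20, 35, 56]; [0, 0, 0, 0, 0, 10, 15, 35, 70]; [0, 0, 0, 0, 0, 0, 12, 21, 56]; [0, 0, 0, 0, 0, 0, 0, 14, 28]; [0, 0, 0, 0, 0, 0, 0, 0, 16]] (rows listed top to bottom)

image of 1: 0
image of x: 2
image of x^2: 4x + 1
image of x^3: 6x^2 + 3x + 1
image of x^4: 8x^3 + 6x^2 + 4x + 1
image of x^5: 10x^4 + 10x^3 + 10x^2 + 5x + 1
image of x^6: 12x^5 + 15x^4 + 20x^3 + 15x^2 + 6x + 1
image of x^7: 14x^6 + 21x^5 + 35x^4 + 35x^3 + 21x^2 + 7x + 1
image of x^8: 16x^7 + 28x^6 + 56x^5 + 70x^4 + 56x^3 + 28x^2 + 8x + 1
each image's coordinates form column j of the matrix


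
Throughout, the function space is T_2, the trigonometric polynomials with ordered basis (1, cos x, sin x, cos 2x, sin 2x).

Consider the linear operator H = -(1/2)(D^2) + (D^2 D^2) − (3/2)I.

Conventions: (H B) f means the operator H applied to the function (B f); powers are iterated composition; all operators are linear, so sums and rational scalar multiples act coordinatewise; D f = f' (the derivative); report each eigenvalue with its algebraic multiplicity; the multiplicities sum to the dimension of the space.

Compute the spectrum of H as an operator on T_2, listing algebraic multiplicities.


image of 1: -3/2
image of cos x: 0
image of sin x: 0
image of cos 2x: (33/2)cos 2x
image of sin 2x: (33/2)sin 2x
the matrix is diagonal; its diagonal is (-3/2, 0, 0, 33/2, 33/2)
for a triangular matrix the eigenvalues are the diagonal entries, with algebraic multiplicity their repetition count

λ = -3/2 (multiplicity 1), λ = 0 (multiplicity 2), λ = 33/2 (multiplicity 2)


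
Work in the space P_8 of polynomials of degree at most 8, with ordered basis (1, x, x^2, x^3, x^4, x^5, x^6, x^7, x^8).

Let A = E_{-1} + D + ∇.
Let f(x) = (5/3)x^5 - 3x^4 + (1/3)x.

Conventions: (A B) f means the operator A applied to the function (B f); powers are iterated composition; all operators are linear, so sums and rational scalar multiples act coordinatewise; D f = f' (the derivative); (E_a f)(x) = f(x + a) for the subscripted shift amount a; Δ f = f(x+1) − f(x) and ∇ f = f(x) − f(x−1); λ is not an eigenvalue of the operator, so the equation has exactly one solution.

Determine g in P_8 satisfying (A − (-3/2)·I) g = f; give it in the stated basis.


write g with unknown coordinates in the stated basis and equate coefficients in (A − (-3/2)·I) g = f
solving from the highest basis element down gives g = (2/3)x^5 - (38/15)x^4 + (304/75)x^3 - (608/125)x^2 + (7546/1875)x - 15092/9375
check: A g = (2/3)x^5 + (4/5)x^4 - (152/25)x^3 + (912/125)x^2 - (10694/1875)x + 7546/3125
so A g − (-3/2)·g = (5/3)x^5 - 3x^4 + (1/3)x = f ✓

g(x) = (2/3)x^5 - (38/15)x^4 + (304/75)x^3 - (608/125)x^2 + (7546/1875)x - 15092/9375


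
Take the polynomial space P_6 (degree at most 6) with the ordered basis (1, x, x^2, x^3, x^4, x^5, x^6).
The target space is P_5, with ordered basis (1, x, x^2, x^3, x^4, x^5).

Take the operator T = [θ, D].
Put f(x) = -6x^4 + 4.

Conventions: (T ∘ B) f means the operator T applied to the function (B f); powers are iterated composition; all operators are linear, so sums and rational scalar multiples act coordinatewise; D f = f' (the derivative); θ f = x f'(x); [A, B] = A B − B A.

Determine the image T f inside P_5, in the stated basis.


D f = -24x^3
θ D f = -72x^3
θ f = -24x^4
D θ f = -96x^3
[θ, D] f = 24x^3

the result is g(x) = 24x^3


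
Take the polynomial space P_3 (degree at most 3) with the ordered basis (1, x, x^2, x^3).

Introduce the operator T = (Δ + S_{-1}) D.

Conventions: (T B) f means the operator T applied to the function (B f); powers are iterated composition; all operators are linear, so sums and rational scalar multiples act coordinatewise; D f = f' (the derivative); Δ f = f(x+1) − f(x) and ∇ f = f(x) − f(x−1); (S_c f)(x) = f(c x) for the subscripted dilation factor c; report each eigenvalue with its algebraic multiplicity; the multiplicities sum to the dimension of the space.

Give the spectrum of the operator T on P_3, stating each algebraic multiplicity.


image of 1: 0
image of x: 1
image of x^2: -2x + 2
image of x^3: 3x^2 + 6x + 3
the matrix is upper triangular; its diagonal is (0, 0, 0, 0)
for a triangular matrix the eigenvalues are the diagonal entries, with algebraic multiplicity their repetition count

λ = 0 (multiplicity 4)


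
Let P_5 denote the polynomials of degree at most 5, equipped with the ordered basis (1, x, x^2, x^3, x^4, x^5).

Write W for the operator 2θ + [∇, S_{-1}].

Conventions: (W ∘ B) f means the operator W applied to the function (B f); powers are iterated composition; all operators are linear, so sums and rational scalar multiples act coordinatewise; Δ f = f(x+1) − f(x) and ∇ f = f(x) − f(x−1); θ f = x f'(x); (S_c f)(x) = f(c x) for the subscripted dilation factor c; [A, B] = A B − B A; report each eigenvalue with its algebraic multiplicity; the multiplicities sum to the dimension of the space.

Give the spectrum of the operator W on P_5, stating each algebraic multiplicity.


λ = 0 (multiplicity 1), λ = 2 (multiplicity 1), λ = 4 (multiplicity 1), λ = 6 (multiplicity 1), λ = 8 (multiplicity 1), λ = 10 (multiplicity 1)

image of 1: 0
image of x: 2x - 2
image of x^2: 4x^2 + 4x
image of x^3: 6x^3 - 6x^2 - 2
image of x^4: 8x^4 + 8x^3 + 8x
image of x^5: 10x^5 - 10x^4 - 20x^2 - 2
the matrix is upper triangular; its diagonal is (0, 2, 4, 6, 8, 10)
for a triangular matrix the eigenvalues are the diagonal entries, with algebraic multiplicity their repetition count


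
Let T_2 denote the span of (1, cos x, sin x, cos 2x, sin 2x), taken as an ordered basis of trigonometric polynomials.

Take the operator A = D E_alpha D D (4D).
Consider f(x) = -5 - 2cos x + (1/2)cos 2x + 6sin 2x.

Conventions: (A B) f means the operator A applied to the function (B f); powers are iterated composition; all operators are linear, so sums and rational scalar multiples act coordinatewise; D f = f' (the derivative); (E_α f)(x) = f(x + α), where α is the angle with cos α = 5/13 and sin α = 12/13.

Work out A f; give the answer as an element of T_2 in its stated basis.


D f = 2sin x + 12cos 2x - sin 2x
(4D) f = 8sin x + 48cos 2x - 4sin 2x
D (4D) f = 8cos x - 8cos 2x - 96sin 2x
D D (4D) f = -8sin x - 192cos 2x + 16sin 2x
E_alpha D D (4D) f = -(96/13)cos x - (40/13)sin x + (24768/169)cos 2x + (21136/169)sin 2x
D (E_alpha D D) (4D) f = -(40/13)cos x + (96/13)sin x + (42272/169)cos 2x - (49536/169)sin 2x

the image equals g(x) = -(40/13)cos x + (96/13)sin x + (42272/169)cos 2x - (49536/169)sin 2x


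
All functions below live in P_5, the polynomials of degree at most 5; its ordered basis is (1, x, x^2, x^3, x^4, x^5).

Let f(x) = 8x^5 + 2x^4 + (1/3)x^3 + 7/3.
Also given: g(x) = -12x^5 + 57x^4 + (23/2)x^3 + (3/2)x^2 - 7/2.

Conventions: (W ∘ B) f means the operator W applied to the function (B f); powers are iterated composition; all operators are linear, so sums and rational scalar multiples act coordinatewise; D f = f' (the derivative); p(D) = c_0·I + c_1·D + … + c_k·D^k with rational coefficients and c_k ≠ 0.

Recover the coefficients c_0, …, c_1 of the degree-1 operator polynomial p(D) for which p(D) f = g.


D^0 f = 8x^5 + 2x^4 + (1/3)x^3 + 7/3
D^1 f = 40x^4 + 8x^3 + x^2
matching coefficients of g against c_0 f + c_1 Df + … from the top degree down determines the c_i
solution: c_0 = -3/2, c_1 = 3/2

p(D) = -(3/2)·I + (3/2)·D, i.e. c_0 = -3/2, c_1 = 3/2
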